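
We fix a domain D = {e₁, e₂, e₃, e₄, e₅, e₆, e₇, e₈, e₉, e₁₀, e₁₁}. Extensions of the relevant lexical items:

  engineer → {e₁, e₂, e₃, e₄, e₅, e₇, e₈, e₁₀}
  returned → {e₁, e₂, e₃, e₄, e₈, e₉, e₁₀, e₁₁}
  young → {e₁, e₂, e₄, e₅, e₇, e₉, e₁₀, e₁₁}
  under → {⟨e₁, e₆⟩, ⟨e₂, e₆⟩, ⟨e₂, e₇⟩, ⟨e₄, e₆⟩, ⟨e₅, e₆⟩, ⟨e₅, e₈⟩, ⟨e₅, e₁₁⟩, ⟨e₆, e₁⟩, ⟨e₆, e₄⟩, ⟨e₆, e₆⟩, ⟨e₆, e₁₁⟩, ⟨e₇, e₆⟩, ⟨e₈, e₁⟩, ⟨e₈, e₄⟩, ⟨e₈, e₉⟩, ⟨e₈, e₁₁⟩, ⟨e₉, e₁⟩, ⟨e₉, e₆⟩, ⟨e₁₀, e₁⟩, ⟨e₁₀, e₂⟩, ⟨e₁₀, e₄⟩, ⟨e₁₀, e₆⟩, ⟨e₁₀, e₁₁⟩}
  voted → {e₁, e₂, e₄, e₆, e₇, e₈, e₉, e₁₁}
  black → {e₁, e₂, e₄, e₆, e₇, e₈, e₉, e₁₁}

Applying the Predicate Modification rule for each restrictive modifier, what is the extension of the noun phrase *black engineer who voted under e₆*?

{e₁, e₂, e₄, e₇}

⟦who voted⟧ = ⟦voted⟧ = {e₁, e₂, e₄, e₆, e₇, e₈, e₉, e₁₁}
⟦under e₆⟧ = {x : ⟨x, e₆⟩ ∈ ⟦under⟧} = {e₁, e₂, e₄, e₅, e₆, e₇, e₉, e₁₀}
⟦engineer⟧ = {e₁, e₂, e₃, e₄, e₅, e₇, e₈, e₁₀}
… ∩ ⟦who voted⟧ = {e₁, e₂, e₃, e₄, e₅, e₇, e₈, e₁₀} ∩ {e₁, e₂, e₄, e₆, e₇, e₈, e₉, e₁₁} = {e₁, e₂, e₄, e₇, e₈}
… ∩ ⟦under e₆⟧ = {e₁, e₂, e₄, e₇, e₈} ∩ {e₁, e₂, e₄, e₅, e₆, e₇, e₉, e₁₀} = {e₁, e₂, e₄, e₇}
… ∩ ⟦black⟧ = {e₁, e₂, e₄, e₇} ∩ {e₁, e₂, e₄, e₆, e₇, e₈, e₉, e₁₁} = {e₁, e₂, e₄, e₇}
So ⟦black engineer who voted under e₆⟧ = {e₁, e₂, e₄, e₇}.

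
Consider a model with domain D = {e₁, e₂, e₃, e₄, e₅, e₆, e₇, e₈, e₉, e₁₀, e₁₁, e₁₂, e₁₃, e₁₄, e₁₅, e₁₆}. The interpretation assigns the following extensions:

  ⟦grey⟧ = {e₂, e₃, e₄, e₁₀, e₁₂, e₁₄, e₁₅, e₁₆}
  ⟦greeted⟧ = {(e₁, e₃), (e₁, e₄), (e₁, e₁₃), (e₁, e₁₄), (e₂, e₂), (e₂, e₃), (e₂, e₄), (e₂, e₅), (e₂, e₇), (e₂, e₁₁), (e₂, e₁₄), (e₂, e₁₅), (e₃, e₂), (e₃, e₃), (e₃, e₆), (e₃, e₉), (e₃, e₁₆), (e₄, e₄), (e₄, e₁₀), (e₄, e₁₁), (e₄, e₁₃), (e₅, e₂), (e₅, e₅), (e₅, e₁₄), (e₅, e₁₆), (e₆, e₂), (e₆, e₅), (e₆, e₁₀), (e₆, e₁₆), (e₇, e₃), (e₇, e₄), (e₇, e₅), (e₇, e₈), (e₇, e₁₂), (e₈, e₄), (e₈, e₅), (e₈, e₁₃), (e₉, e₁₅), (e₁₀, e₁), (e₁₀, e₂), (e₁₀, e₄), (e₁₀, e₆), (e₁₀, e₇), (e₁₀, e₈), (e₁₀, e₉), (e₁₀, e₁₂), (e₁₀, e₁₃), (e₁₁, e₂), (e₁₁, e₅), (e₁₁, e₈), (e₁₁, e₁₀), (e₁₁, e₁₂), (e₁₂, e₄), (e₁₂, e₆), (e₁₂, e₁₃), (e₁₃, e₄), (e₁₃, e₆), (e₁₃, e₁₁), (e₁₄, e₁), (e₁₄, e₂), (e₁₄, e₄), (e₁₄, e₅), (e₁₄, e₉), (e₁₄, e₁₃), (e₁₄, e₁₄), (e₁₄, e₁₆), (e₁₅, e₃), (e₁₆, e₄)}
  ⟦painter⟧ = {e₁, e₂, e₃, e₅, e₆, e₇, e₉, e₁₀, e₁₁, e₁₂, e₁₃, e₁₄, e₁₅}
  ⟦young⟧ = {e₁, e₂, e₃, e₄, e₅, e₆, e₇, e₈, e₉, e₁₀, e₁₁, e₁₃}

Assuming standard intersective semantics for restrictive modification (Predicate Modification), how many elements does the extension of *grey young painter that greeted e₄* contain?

⟦that greeted e₄⟧ = {x : ⟨x, e₄⟩ ∈ ⟦greeted⟧} = {e₁, e₂, e₄, e₇, e₈, e₁₀, e₁₂, e₁₃, e₁₄, e₁₆}
⟦painter⟧ = {e₁, e₂, e₃, e₅, e₆, e₇, e₉, e₁₀, e₁₁, e₁₂, e₁₃, e₁₄, e₁₅}
… ∩ ⟦that greeted e₄⟧ = {e₁, e₂, e₃, e₅, e₆, e₇, e₉, e₁₀, e₁₁, e₁₂, e₁₃, e₁₄, e₁₅} ∩ {e₁, e₂, e₄, e₇, e₈, e₁₀, e₁₂, e₁₃, e₁₄, e₁₆} = {e₁, e₂, e₇, e₁₀, e₁₂, e₁₃, e₁₄}
… ∩ ⟦grey⟧ = {e₁, e₂, e₇, e₁₀, e₁₂, e₁₃, e₁₄} ∩ {e₂, e₃, e₄, e₁₀, e₁₂, e₁₄, e₁₅, e₁₆} = {e₂, e₁₀, e₁₂, e₁₄}
… ∩ ⟦young⟧ = {e₂, e₁₀, e₁₂, e₁₄} ∩ {e₁, e₂, e₃, e₄, e₅, e₆, e₇, e₈, e₉, e₁₀, e₁₁, e₁₃} = {e₂, e₁₀}
⟦grey young painter that greeted e₄⟧ = {e₂, e₁₀}, so the cardinality is 2.

2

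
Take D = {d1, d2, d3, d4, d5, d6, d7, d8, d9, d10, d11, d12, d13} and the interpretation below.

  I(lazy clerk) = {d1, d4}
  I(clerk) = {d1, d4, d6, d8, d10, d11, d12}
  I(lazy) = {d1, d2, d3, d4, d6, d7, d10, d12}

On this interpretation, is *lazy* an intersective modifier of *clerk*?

no

⟦lazy⟧ ∩ ⟦clerk⟧ = {d1, d2, d3, d4, d6, d7, d10, d12} ∩ {d1, d4, d6, d8, d10, d11, d12} = {d1, d4, d6, d10, d12}
Observed ⟦lazy clerk⟧ = {d1, d4}.
These differ, so the modifier is not intersective in this model.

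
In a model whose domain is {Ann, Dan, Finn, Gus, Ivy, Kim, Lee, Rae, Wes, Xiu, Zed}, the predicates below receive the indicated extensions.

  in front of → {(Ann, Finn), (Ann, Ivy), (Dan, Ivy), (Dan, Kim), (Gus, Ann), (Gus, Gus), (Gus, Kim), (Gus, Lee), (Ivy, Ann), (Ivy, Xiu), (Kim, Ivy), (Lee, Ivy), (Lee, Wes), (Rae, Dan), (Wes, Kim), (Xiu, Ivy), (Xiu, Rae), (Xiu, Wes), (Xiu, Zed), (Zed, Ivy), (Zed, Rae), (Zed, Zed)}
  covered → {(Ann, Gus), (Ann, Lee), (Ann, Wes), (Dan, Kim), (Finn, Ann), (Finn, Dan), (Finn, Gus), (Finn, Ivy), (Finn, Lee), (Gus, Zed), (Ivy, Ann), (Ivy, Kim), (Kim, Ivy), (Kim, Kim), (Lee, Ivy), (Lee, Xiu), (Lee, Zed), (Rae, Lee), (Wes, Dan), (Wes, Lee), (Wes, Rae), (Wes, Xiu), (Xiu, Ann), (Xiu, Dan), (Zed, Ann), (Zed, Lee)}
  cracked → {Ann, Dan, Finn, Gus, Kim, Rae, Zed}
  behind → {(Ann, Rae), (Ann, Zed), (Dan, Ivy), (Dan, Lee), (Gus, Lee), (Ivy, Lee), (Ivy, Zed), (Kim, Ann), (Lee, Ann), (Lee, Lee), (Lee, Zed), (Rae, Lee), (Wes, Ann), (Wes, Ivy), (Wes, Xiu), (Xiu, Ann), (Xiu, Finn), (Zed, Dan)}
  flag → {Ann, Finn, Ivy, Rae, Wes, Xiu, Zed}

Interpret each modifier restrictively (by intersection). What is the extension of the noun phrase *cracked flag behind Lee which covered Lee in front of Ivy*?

⟦behind Lee⟧ = {x : ⟨x, Lee⟩ ∈ ⟦behind⟧} = {Dan, Gus, Ivy, Lee, Rae}
⟦which covered Lee⟧ = {x : ⟨x, Lee⟩ ∈ ⟦covered⟧} = {Ann, Finn, Rae, Wes, Zed}
⟦in front of Ivy⟧ = {x : ⟨x, Ivy⟩ ∈ ⟦in front of⟧} = {Ann, Dan, Kim, Lee, Xiu, Zed}
⟦flag⟧ = {Ann, Finn, Ivy, Rae, Wes, Xiu, Zed}
… ∩ ⟦behind Lee⟧ = {Ann, Finn, Ivy, Rae, Wes, Xiu, Zed} ∩ {Dan, Gus, Ivy, Lee, Rae} = {Ivy, Rae}
… ∩ ⟦which covered Lee⟧ = {Ivy, Rae} ∩ {Ann, Finn, Rae, Wes, Zed} = {Rae}
… ∩ ⟦in front of Ivy⟧ = {Rae} ∩ {Ann, Dan, Kim, Lee, Xiu, Zed} = ∅
… ∩ ⟦cracked⟧ = ∅ ∩ {Ann, Dan, Finn, Gus, Kim, Rae, Zed} = ∅
So ⟦cracked flag behind Lee which covered Lee in front of Ivy⟧ = ∅.

∅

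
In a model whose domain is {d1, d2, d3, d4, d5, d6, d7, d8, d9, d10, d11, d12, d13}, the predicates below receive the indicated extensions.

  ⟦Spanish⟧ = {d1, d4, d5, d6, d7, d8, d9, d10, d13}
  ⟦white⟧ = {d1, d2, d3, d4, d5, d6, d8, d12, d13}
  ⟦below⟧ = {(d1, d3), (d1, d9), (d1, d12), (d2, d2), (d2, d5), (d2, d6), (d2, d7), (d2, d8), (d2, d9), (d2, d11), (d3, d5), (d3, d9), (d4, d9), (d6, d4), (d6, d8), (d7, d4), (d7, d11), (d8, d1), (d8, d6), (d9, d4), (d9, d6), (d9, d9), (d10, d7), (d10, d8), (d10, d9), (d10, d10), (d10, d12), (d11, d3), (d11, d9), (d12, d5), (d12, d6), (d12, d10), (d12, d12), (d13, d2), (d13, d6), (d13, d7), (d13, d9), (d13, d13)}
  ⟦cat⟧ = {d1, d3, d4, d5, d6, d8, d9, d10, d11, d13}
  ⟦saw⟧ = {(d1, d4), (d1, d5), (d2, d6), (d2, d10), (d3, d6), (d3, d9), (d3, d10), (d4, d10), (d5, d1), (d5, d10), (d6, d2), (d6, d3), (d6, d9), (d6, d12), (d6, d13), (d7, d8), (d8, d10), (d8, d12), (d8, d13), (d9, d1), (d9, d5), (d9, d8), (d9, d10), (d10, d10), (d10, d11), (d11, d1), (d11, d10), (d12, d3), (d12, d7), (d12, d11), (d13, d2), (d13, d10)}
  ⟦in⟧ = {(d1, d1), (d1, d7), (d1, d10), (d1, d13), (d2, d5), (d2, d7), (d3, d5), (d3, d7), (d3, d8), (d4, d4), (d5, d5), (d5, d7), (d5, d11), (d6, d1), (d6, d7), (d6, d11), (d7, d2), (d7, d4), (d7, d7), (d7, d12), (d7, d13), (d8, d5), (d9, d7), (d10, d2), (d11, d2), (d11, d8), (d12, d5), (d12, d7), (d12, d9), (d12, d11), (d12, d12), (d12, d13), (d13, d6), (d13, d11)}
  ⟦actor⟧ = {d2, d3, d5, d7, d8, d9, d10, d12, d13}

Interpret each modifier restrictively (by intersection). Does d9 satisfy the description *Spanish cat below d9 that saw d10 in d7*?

⟦below d9⟧ = {x : ⟨x, d9⟩ ∈ ⟦below⟧} = {d1, d2, d3, d4, d9, d10, d11, d13}
⟦that saw d10⟧ = {x : ⟨x, d10⟩ ∈ ⟦saw⟧} = {d2, d3, d4, d5, d8, d9, d10, d11, d13}
⟦in d7⟧ = {x : ⟨x, d7⟩ ∈ ⟦in⟧} = {d1, d2, d3, d5, d6, d7, d9, d12}
⟦cat⟧ = {d1, d3, d4, d5, d6, d8, d9, d10, d11, d13}
… ∩ ⟦below d9⟧ = {d1, d3, d4, d5, d6, d8, d9, d10, d11, d13} ∩ {d1, d2, d3, d4, d9, d10, d11, d13} = {d1, d3, d4, d9, d10, d11, d13}
… ∩ ⟦that saw d10⟧ = {d1, d3, d4, d9, d10, d11, d13} ∩ {d2, d3, d4, d5, d8, d9, d10, d11, d13} = {d3, d4, d9, d10, d11, d13}
… ∩ ⟦in d7⟧ = {d3, d4, d9, d10, d11, d13} ∩ {d1, d2, d3, d5, d6, d7, d9, d12} = {d3, d9}
… ∩ ⟦Spanish⟧ = {d3, d9} ∩ {d1, d4, d5, d6, d7, d8, d9, d10, d13} = {d9}
⟦Spanish cat below d9 that saw d10 in d7⟧ = {d9}; d9 ∈ this set.

yes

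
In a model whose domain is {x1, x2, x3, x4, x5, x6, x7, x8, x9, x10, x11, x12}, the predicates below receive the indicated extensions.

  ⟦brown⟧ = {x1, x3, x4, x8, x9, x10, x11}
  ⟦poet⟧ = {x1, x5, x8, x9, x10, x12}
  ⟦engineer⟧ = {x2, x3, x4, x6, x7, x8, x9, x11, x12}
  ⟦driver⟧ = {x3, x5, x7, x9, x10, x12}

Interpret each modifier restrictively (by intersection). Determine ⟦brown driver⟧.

{x3, x9, x10}

⟦driver⟧ = {x3, x5, x7, x9, x10, x12}
… ∩ ⟦brown⟧ = {x3, x5, x7, x9, x10, x12} ∩ {x1, x3, x4, x8, x9, x10, x11} = {x3, x9, x10}
So ⟦brown driver⟧ = {x3, x9, x10}.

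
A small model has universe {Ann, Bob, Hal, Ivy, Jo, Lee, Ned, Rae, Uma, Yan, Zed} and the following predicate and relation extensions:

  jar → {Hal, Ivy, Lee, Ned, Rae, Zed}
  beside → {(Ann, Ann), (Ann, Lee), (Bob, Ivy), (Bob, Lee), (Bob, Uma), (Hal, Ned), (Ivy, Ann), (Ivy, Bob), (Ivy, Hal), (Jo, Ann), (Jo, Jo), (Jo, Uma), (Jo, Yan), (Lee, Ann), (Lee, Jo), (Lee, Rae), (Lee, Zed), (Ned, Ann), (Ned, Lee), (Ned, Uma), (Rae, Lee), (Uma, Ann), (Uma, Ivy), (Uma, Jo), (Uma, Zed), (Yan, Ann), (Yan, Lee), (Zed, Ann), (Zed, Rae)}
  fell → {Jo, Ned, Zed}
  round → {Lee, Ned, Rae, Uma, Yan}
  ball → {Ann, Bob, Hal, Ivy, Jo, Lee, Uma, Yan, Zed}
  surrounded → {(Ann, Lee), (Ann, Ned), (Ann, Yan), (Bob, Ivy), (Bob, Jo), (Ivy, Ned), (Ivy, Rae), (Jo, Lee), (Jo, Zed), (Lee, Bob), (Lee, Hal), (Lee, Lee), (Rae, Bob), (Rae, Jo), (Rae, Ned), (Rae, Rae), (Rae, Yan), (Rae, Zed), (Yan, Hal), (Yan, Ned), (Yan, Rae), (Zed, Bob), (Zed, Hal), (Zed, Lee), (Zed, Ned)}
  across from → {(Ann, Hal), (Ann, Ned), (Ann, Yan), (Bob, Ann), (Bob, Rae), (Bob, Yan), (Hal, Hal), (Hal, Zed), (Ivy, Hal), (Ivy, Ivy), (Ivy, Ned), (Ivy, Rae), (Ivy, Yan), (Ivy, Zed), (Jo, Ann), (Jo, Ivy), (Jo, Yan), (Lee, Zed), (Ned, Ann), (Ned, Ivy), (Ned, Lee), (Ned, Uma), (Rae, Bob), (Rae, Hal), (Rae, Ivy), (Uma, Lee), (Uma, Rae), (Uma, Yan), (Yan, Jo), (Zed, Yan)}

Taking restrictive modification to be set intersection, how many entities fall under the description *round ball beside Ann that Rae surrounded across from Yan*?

⟦beside Ann⟧ = {x : ⟨x, Ann⟩ ∈ ⟦beside⟧} = {Ann, Ivy, Jo, Lee, Ned, Uma, Yan, Zed}
⟦that Rae surrounded⟧ = {x : ⟨Rae, x⟩ ∈ ⟦surrounded⟧} = {Bob, Jo, Ned, Rae, Yan, Zed}
⟦across from Yan⟧ = {x : ⟨x, Yan⟩ ∈ ⟦across from⟧} = {Ann, Bob, Ivy, Jo, Uma, Zed}
⟦ball⟧ = {Ann, Bob, Hal, Ivy, Jo, Lee, Uma, Yan, Zed}
… ∩ ⟦beside Ann⟧ = {Ann, Bob, Hal, Ivy, Jo, Lee, Uma, Yan, Zed} ∩ {Ann, Ivy, Jo, Lee, Ned, Uma, Yan, Zed} = {Ann, Ivy, Jo, Lee, Uma, Yan, Zed}
… ∩ ⟦that Rae surrounded⟧ = {Ann, Ivy, Jo, Lee, Uma, Yan, Zed} ∩ {Bob, Jo, Ned, Rae, Yan, Zed} = {Jo, Yan, Zed}
… ∩ ⟦across from Yan⟧ = {Jo, Yan, Zed} ∩ {Ann, Bob, Ivy, Jo, Uma, Zed} = {Jo, Zed}
… ∩ ⟦round⟧ = {Jo, Zed} ∩ {Lee, Ned, Rae, Uma, Yan} = ∅
⟦round ball beside Ann that Rae surrounded across from Yan⟧ = ∅, so the cardinality is 0.

0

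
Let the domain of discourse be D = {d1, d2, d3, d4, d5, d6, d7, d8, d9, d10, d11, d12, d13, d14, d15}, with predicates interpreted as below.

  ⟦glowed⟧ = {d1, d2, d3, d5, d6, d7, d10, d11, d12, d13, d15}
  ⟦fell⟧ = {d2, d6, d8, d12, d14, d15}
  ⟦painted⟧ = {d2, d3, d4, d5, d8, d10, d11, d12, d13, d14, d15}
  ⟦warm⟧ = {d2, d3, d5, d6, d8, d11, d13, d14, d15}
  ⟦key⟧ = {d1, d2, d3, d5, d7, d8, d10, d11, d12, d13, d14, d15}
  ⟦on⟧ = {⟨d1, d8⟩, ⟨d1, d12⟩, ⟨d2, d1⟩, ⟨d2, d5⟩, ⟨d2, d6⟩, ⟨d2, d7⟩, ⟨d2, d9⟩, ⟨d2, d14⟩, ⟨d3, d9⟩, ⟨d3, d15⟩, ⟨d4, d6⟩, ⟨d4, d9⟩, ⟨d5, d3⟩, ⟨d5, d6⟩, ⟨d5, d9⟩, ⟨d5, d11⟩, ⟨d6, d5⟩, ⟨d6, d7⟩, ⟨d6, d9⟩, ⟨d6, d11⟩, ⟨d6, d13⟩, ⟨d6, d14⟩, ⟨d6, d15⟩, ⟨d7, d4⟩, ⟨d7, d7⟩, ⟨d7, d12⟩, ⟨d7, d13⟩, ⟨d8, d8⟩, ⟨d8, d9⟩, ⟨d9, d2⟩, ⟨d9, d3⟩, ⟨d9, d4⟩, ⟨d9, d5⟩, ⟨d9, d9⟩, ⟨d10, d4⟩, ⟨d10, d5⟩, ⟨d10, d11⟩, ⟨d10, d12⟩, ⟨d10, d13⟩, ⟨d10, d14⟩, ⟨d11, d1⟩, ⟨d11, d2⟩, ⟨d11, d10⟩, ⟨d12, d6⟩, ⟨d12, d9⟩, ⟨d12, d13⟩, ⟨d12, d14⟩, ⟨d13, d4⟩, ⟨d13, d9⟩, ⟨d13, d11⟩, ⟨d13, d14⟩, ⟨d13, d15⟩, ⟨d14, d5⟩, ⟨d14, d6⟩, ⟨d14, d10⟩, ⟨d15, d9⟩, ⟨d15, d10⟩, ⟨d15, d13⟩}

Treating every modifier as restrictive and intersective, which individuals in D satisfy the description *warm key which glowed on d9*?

{d2, d3, d5, d13, d15}

⟦which glowed⟧ = ⟦glowed⟧ = {d1, d2, d3, d5, d6, d7, d10, d11, d12, d13, d15}
⟦on d9⟧ = {x : ⟨x, d9⟩ ∈ ⟦on⟧} = {d2, d3, d4, d5, d6, d8, d9, d12, d13, d15}
⟦key⟧ = {d1, d2, d3, d5, d7, d8, d10, d11, d12, d13, d14, d15}
… ∩ ⟦which glowed⟧ = {d1, d2, d3, d5, d7, d8, d10, d11, d12, d13, d14, d15} ∩ {d1, d2, d3, d5, d6, d7, d10, d11, d12, d13, d15} = {d1, d2, d3, d5, d7, d10, d11, d12, d13, d15}
… ∩ ⟦on d9⟧ = {d1, d2, d3, d5, d7, d10, d11, d12, d13, d15} ∩ {d2, d3, d4, d5, d6, d8, d9, d12, d13, d15} = {d2, d3, d5, d12, d13, d15}
… ∩ ⟦warm⟧ = {d2, d3, d5, d12, d13, d15} ∩ {d2, d3, d5, d6, d8, d11, d13, d14, d15} = {d2, d3, d5, d13, d15}
So ⟦warm key which glowed on d9⟧ = {d2, d3, d5, d13, d15}.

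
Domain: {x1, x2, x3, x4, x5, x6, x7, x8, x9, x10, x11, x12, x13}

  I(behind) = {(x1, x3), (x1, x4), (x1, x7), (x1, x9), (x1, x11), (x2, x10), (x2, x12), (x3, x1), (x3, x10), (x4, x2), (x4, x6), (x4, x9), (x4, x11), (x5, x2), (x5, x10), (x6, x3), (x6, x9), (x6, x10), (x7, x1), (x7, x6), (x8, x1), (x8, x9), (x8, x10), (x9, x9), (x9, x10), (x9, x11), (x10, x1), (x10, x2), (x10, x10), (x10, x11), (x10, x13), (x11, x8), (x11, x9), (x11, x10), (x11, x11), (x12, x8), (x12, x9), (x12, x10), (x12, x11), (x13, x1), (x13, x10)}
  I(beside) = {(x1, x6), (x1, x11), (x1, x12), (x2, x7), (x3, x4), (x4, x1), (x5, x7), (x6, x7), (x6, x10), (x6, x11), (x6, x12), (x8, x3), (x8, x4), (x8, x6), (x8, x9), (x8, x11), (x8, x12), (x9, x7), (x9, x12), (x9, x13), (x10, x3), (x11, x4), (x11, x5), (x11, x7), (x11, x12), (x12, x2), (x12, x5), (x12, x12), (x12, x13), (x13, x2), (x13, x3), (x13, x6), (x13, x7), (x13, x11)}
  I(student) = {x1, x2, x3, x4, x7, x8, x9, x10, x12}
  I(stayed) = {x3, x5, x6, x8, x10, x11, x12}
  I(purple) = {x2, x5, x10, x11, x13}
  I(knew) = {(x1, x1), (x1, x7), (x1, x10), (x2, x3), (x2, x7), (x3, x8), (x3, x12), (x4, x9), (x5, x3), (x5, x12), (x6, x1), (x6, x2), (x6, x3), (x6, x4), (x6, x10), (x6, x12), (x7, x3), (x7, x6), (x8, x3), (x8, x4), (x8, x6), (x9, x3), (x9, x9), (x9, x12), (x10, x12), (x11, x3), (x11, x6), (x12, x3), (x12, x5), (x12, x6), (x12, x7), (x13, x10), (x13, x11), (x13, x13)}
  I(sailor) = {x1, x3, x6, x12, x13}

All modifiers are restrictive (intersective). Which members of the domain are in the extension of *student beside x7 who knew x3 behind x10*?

{x2, x9}

⟦beside x7⟧ = {x : ⟨x, x7⟩ ∈ ⟦beside⟧} = {x2, x5, x6, x9, x11, x13}
⟦who knew x3⟧ = {x : ⟨x, x3⟩ ∈ ⟦knew⟧} = {x2, x5, x6, x7, x8, x9, x11, x12}
⟦behind x10⟧ = {x : ⟨x, x10⟩ ∈ ⟦behind⟧} = {x2, x3, x5, x6, x8, x9, x10, x11, x12, x13}
⟦student⟧ = {x1, x2, x3, x4, x7, x8, x9, x10, x12}
… ∩ ⟦beside x7⟧ = {x1, x2, x3, x4, x7, x8, x9, x10, x12} ∩ {x2, x5, x6, x9, x11, x13} = {x2, x9}
… ∩ ⟦who knew x3⟧ = {x2, x9} ∩ {x2, x5, x6, x7, x8, x9, x11, x12} = {x2, x9}
… ∩ ⟦behind x10⟧ = {x2, x9} ∩ {x2, x3, x5, x6, x8, x9, x10, x11, x12, x13} = {x2, x9}
So ⟦student beside x7 who knew x3 behind x10⟧ = {x2, x9}.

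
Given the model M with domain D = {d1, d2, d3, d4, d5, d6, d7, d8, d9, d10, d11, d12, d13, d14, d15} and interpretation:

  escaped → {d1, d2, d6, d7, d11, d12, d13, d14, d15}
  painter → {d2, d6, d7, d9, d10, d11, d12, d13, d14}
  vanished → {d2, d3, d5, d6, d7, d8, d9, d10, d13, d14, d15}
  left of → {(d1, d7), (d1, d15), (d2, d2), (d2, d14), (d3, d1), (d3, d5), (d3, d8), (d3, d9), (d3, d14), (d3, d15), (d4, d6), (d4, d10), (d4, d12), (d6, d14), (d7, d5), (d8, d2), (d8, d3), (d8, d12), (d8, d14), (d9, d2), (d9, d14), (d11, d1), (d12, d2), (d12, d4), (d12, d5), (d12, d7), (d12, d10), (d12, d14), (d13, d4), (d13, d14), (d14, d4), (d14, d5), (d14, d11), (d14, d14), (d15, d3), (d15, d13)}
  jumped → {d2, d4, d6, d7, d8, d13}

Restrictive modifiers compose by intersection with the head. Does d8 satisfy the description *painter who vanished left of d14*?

⟦who vanished⟧ = ⟦vanished⟧ = {d2, d3, d5, d6, d7, d8, d9, d10, d13, d14, d15}
⟦left of d14⟧ = {x : ⟨x, d14⟩ ∈ ⟦left of⟧} = {d2, d3, d6, d8, d9, d12, d13, d14}
⟦painter⟧ = {d2, d6, d7, d9, d10, d11, d12, d13, d14}
… ∩ ⟦who vanished⟧ = {d2, d6, d7, d9, d10, d11, d12, d13, d14} ∩ {d2, d3, d5, d6, d7, d8, d9, d10, d13, d14, d15} = {d2, d6, d7, d9, d10, d13, d14}
… ∩ ⟦left of d14⟧ = {d2, d6, d7, d9, d10, d13, d14} ∩ {d2, d3, d6, d8, d9, d12, d13, d14} = {d2, d6, d9, d13, d14}
⟦painter who vanished left of d14⟧ = {d2, d6, d9, d13, d14}; d8 ∉ this set.

no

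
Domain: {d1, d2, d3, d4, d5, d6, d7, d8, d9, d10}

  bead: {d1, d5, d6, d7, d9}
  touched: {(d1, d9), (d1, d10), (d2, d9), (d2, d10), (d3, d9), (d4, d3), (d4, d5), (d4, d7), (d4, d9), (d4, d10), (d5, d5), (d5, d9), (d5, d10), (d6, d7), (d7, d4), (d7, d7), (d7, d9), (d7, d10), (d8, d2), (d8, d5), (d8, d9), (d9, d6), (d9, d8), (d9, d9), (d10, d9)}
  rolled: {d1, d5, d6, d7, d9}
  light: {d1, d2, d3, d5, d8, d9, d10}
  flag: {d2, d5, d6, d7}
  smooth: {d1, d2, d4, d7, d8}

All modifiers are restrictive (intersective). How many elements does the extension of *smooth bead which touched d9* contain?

⟦which touched d9⟧ = {x : ⟨x, d9⟩ ∈ ⟦touched⟧} = {d1, d2, d3, d4, d5, d7, d8, d9, d10}
⟦bead⟧ = {d1, d5, d6, d7, d9}
… ∩ ⟦which touched d9⟧ = {d1, d5, d6, d7, d9} ∩ {d1, d2, d3, d4, d5, d7, d8, d9, d10} = {d1, d5, d7, d9}
… ∩ ⟦smooth⟧ = {d1, d5, d7, d9} ∩ {d1, d2, d4, d7, d8} = {d1, d7}
⟦smooth bead which touched d9⟧ = {d1, d7}, so the cardinality is 2.

2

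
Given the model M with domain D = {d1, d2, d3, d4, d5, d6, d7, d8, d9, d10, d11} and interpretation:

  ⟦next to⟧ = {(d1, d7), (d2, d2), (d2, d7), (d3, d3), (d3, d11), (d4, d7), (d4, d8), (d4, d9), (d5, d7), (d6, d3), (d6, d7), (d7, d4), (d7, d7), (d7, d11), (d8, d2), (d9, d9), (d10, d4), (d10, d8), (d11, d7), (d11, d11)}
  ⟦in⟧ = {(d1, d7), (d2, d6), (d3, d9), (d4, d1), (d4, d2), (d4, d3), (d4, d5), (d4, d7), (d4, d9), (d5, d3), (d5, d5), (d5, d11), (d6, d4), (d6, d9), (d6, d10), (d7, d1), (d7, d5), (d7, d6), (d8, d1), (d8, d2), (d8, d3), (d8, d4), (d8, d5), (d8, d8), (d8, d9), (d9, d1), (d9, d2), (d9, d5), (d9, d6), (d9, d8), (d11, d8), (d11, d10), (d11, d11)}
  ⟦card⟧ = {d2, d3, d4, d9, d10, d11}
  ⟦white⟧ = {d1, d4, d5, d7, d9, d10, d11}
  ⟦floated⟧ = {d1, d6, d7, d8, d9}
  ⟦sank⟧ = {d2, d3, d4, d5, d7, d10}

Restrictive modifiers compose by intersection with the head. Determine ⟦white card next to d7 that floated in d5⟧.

∅

⟦next to d7⟧ = {x : ⟨x, d7⟩ ∈ ⟦next to⟧} = {d1, d2, d4, d5, d6, d7, d11}
⟦that floated⟧ = ⟦floated⟧ = {d1, d6, d7, d8, d9}
⟦in d5⟧ = {x : ⟨x, d5⟩ ∈ ⟦in⟧} = {d4, d5, d7, d8, d9}
⟦card⟧ = {d2, d3, d4, d9, d10, d11}
… ∩ ⟦next to d7⟧ = {d2, d3, d4, d9, d10, d11} ∩ {d1, d2, d4, d5, d6, d7, d11} = {d2, d4, d11}
… ∩ ⟦that floated⟧ = {d2, d4, d11} ∩ {d1, d6, d7, d8, d9} = ∅
… ∩ ⟦in d5⟧ = ∅ ∩ {d4, d5, d7, d8, d9} = ∅
… ∩ ⟦white⟧ = ∅ ∩ {d1, d4, d5, d7, d9, d10, d11} = ∅
So ⟦white card next to d7 that floated in d5⟧ = ∅.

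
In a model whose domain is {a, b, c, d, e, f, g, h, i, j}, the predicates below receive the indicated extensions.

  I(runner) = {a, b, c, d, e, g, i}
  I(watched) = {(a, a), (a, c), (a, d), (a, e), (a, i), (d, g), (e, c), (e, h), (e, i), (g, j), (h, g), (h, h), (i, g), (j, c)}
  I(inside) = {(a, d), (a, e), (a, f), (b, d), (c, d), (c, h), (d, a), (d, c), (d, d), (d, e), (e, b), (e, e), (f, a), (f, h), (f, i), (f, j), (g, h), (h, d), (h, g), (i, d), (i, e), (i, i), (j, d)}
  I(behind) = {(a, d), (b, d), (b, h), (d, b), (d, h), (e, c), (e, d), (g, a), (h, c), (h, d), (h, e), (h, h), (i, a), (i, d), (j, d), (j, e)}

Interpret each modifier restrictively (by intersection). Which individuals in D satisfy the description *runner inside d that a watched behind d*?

{a, i}

⟦inside d⟧ = {x : ⟨x, d⟩ ∈ ⟦inside⟧} = {a, b, c, d, h, i, j}
⟦that a watched⟧ = {x : ⟨a, x⟩ ∈ ⟦watched⟧} = {a, c, d, e, i}
⟦behind d⟧ = {x : ⟨x, d⟩ ∈ ⟦behind⟧} = {a, b, e, h, i, j}
⟦runner⟧ = {a, b, c, d, e, g, i}
… ∩ ⟦inside d⟧ = {a, b, c, d, e, g, i} ∩ {a, b, c, d, h, i, j} = {a, b, c, d, i}
… ∩ ⟦that a watched⟧ = {a, b, c, d, i} ∩ {a, c, d, e, i} = {a, c, d, i}
… ∩ ⟦behind d⟧ = {a, c, d, i} ∩ {a, b, e, h, i, j} = {a, i}
So ⟦runner inside d that a watched behind d⟧ = {a, i}.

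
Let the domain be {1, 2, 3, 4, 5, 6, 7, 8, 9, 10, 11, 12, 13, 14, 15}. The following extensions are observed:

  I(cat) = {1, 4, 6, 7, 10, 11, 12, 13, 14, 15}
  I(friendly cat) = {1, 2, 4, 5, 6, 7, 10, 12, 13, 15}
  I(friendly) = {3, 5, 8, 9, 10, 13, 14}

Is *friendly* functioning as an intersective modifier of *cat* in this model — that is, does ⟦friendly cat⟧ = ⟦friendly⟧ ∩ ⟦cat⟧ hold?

⟦friendly⟧ ∩ ⟦cat⟧ = {3, 5, 8, 9, 10, 13, 14} ∩ {1, 4, 6, 7, 10, 11, 12, 13, 14, 15} = {10, 13, 14}
Observed ⟦friendly cat⟧ = {1, 2, 4, 5, 6, 7, 10, 12, 13, 15}.
These differ, so the modifier is not intersective in this model.

no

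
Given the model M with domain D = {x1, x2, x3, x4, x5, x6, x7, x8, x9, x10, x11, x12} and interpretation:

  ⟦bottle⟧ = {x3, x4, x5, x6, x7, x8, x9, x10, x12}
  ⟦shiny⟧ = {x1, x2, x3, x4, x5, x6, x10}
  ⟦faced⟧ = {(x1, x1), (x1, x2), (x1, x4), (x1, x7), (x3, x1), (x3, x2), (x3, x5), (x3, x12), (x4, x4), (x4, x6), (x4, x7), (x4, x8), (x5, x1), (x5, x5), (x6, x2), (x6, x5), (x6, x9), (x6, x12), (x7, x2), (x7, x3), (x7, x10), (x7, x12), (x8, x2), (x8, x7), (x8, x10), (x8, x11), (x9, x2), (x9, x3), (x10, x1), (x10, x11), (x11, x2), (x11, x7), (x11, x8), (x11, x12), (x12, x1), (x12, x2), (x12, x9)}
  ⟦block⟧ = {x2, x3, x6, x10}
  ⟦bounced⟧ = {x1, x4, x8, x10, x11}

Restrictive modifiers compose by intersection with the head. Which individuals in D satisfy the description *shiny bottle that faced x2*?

⟦that faced x2⟧ = {x : ⟨x, x2⟩ ∈ ⟦faced⟧} = {x1, x3, x6, x7, x8, x9, x11, x12}
⟦bottle⟧ = {x3, x4, x5, x6, x7, x8, x9, x10, x12}
… ∩ ⟦that faced x2⟧ = {x3, x4, x5, x6, x7, x8, x9, x10, x12} ∩ {x1, x3, x6, x7, x8, x9, x11, x12} = {x3, x6, x7, x8, x9, x12}
… ∩ ⟦shiny⟧ = {x3, x6, x7, x8, x9, x12} ∩ {x1, x2, x3, x4, x5, x6, x10} = {x3, x6}
So ⟦shiny bottle that faced x2⟧ = {x3, x6}.

{x3, x6}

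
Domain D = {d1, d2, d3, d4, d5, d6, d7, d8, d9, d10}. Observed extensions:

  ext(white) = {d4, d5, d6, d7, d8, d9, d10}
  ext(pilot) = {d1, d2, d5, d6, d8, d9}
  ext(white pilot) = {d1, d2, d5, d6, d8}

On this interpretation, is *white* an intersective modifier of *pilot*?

no

⟦white⟧ ∩ ⟦pilot⟧ = {d4, d5, d6, d7, d8, d9, d10} ∩ {d1, d2, d5, d6, d8, d9} = {d5, d6, d8, d9}
Observed ⟦white pilot⟧ = {d1, d2, d5, d6, d8}.
These differ, so the modifier is not intersective in this model.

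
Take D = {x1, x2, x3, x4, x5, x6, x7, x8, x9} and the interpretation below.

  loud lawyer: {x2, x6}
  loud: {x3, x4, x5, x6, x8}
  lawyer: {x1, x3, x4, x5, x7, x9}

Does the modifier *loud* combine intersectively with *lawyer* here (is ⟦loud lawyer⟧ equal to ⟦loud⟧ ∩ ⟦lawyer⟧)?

⟦loud⟧ ∩ ⟦lawyer⟧ = {x3, x4, x5, x6, x8} ∩ {x1, x3, x4, x5, x7, x9} = {x3, x4, x5}
Observed ⟦loud lawyer⟧ = {x2, x6}.
These differ, so the modifier is not intersective in this model.

no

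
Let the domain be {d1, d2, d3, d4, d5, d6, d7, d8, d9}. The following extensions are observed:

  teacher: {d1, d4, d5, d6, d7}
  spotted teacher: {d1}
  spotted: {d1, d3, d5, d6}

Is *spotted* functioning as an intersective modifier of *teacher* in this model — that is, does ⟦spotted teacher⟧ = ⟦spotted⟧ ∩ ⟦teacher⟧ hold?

no

⟦spotted⟧ ∩ ⟦teacher⟧ = {d1, d3, d5, d6} ∩ {d1, d4, d5, d6, d7} = {d1, d5, d6}
Observed ⟦spotted teacher⟧ = {d1}.
These differ, so the modifier is not intersective in this model.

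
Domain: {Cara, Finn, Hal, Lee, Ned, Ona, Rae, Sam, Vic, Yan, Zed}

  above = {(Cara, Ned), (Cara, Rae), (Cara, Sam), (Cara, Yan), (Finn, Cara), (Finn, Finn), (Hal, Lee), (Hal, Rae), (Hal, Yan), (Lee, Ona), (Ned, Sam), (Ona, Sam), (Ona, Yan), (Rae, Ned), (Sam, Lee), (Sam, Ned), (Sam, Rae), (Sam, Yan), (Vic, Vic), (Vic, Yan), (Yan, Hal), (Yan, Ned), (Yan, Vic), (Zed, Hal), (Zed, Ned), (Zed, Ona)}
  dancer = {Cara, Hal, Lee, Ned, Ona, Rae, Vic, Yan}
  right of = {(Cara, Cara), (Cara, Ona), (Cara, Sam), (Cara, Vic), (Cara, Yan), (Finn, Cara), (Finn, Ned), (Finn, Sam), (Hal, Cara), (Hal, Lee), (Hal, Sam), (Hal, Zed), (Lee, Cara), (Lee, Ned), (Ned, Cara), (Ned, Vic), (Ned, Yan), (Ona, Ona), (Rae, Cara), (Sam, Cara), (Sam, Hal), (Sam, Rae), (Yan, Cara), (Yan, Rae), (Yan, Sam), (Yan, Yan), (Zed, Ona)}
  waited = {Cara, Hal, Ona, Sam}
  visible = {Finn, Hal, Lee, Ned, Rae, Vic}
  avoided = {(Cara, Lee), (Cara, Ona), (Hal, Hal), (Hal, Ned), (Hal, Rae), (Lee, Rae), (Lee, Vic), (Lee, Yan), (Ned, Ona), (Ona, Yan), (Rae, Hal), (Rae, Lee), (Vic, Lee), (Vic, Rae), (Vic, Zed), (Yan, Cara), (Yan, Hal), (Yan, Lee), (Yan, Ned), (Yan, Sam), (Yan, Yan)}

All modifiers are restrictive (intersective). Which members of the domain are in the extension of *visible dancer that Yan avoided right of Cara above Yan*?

⟦that Yan avoided⟧ = {x : ⟨Yan, x⟩ ∈ ⟦avoided⟧} = {Cara, Hal, Lee, Ned, Sam, Yan}
⟦right of Cara⟧ = {x : ⟨x, Cara⟩ ∈ ⟦right of⟧} = {Cara, Finn, Hal, Lee, Ned, Rae, Sam, Yan}
⟦above Yan⟧ = {x : ⟨x, Yan⟩ ∈ ⟦above⟧} = {Cara, Hal, Ona, Sam, Vic}
⟦dancer⟧ = {Cara, Hal, Lee, Ned, Ona, Rae, Vic, Yan}
… ∩ ⟦that Yan avoided⟧ = {Cara, Hal, Lee, Ned, Ona, Rae, Vic, Yan} ∩ {Cara, Hal, Lee, Ned, Sam, Yan} = {Cara, Hal, Lee, Ned, Yan}
… ∩ ⟦right of Cara⟧ = {Cara, Hal, Lee, Ned, Yan} ∩ {Cara, Finn, Hal, Lee, Ned, Rae, Sam, Yan} = {Cara, Hal, Lee, Ned, Yan}
… ∩ ⟦above Yan⟧ = {Cara, Hal, Lee, Ned, Yan} ∩ {Cara, Hal, Ona, Sam, Vic} = {Cara, Hal}
… ∩ ⟦visible⟧ = {Cara, Hal} ∩ {Finn, Hal, Lee, Ned, Rae, Vic} = {Hal}
So ⟦visible dancer that Yan avoided right of Cara above Yan⟧ = {Hal}.

{Hal}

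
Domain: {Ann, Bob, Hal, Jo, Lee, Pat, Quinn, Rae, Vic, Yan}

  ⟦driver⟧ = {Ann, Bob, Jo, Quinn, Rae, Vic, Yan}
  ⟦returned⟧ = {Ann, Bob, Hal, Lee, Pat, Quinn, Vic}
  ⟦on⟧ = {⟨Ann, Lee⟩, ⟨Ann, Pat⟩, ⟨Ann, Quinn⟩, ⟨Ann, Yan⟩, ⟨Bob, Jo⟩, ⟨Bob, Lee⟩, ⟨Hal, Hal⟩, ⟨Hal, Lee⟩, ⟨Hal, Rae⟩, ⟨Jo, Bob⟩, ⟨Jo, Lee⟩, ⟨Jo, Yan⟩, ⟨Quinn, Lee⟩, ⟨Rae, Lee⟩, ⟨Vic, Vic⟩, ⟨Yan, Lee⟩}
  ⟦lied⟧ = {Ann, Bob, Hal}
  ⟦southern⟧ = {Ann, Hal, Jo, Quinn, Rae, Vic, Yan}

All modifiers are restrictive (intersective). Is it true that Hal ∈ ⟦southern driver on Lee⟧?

⟦on Lee⟧ = {x : ⟨x, Lee⟩ ∈ ⟦on⟧} = {Ann, Bob, Hal, Jo, Quinn, Rae, Yan}
⟦driver⟧ = {Ann, Bob, Jo, Quinn, Rae, Vic, Yan}
… ∩ ⟦on Lee⟧ = {Ann, Bob, Jo, Quinn, Rae, Vic, Yan} ∩ {Ann, Bob, Hal, Jo, Quinn, Rae, Yan} = {Ann, Bob, Jo, Quinn, Rae, Yan}
… ∩ ⟦southern⟧ = {Ann, Bob, Jo, Quinn, Rae, Yan} ∩ {Ann, Hal, Jo, Quinn, Rae, Vic, Yan} = {Ann, Jo, Quinn, Rae, Yan}
⟦southern driver on Lee⟧ = {Ann, Jo, Quinn, Rae, Yan}; Hal ∉ this set.

no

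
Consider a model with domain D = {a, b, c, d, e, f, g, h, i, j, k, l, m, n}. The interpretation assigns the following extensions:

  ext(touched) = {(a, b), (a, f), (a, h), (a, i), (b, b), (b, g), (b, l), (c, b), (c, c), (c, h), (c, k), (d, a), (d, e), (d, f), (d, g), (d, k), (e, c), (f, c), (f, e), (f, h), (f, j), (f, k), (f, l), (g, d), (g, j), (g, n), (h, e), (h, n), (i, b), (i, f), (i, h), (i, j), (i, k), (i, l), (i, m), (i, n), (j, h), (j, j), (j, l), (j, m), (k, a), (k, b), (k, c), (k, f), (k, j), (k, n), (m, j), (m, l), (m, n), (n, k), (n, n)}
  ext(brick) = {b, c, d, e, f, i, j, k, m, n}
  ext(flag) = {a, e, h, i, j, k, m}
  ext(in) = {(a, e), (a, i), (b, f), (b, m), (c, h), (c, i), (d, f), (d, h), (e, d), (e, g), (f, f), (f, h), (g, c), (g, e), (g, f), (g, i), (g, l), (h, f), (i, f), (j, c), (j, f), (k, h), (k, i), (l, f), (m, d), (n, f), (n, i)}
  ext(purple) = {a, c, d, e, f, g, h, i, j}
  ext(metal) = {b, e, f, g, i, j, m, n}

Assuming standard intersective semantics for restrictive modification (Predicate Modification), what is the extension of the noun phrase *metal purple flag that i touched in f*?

{j}

⟦that i touched⟧ = {x : ⟨i, x⟩ ∈ ⟦touched⟧} = {b, f, h, j, k, l, m, n}
⟦in f⟧ = {x : ⟨x, f⟩ ∈ ⟦in⟧} = {b, d, f, g, h, i, j, l, n}
⟦flag⟧ = {a, e, h, i, j, k, m}
… ∩ ⟦that i touched⟧ = {a, e, h, i, j, k, m} ∩ {b, f, h, j, k, l, m, n} = {h, j, k, m}
… ∩ ⟦in f⟧ = {h, j, k, m} ∩ {b, d, f, g, h, i, j, l, n} = {h, j}
… ∩ ⟦metal⟧ = {h, j} ∩ {b, e, f, g, i, j, m, n} = {j}
… ∩ ⟦purple⟧ = {j} ∩ {a, c, d, e, f, g, h, i, j} = {j}
So ⟦metal purple flag that i touched in f⟧ = {j}.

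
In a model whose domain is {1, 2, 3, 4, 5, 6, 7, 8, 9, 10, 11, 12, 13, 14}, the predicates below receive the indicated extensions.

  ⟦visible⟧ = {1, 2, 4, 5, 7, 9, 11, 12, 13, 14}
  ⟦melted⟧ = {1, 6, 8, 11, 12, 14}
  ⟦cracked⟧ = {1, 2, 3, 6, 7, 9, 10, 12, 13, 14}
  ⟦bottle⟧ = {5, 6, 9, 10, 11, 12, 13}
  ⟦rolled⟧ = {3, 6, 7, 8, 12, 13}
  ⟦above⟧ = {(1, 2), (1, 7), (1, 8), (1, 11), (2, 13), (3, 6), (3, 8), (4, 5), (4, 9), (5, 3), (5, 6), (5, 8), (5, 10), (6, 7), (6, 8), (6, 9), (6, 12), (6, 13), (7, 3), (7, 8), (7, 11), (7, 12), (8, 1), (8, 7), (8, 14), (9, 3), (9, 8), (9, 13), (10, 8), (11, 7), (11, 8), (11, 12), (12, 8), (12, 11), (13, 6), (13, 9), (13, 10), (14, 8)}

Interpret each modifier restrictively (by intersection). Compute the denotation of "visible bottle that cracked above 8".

⟦that cracked⟧ = ⟦cracked⟧ = {1, 2, 3, 6, 7, 9, 10, 12, 13, 14}
⟦above 8⟧ = {x : ⟨x, 8⟩ ∈ ⟦above⟧} = {1, 3, 5, 6, 7, 9, 10, 11, 12, 14}
⟦bottle⟧ = {5, 6, 9, 10, 11, 12, 13}
… ∩ ⟦that cracked⟧ = {5, 6, 9, 10, 11, 12, 13} ∩ {1, 2, 3, 6, 7, 9, 10, 12, 13, 14} = {6, 9, 10, 12, 13}
… ∩ ⟦above 8⟧ = {6, 9, 10, 12, 13} ∩ {1, 3, 5, 6, 7, 9, 10, 11, 12, 14} = {6, 9, 10, 12}
… ∩ ⟦visible⟧ = {6, 9, 10, 12} ∩ {1, 2, 4, 5, 7, 9, 11, 12, 13, 14} = {9, 12}
So ⟦visible bottle that cracked above 8⟧ = {9, 12}.

{9, 12}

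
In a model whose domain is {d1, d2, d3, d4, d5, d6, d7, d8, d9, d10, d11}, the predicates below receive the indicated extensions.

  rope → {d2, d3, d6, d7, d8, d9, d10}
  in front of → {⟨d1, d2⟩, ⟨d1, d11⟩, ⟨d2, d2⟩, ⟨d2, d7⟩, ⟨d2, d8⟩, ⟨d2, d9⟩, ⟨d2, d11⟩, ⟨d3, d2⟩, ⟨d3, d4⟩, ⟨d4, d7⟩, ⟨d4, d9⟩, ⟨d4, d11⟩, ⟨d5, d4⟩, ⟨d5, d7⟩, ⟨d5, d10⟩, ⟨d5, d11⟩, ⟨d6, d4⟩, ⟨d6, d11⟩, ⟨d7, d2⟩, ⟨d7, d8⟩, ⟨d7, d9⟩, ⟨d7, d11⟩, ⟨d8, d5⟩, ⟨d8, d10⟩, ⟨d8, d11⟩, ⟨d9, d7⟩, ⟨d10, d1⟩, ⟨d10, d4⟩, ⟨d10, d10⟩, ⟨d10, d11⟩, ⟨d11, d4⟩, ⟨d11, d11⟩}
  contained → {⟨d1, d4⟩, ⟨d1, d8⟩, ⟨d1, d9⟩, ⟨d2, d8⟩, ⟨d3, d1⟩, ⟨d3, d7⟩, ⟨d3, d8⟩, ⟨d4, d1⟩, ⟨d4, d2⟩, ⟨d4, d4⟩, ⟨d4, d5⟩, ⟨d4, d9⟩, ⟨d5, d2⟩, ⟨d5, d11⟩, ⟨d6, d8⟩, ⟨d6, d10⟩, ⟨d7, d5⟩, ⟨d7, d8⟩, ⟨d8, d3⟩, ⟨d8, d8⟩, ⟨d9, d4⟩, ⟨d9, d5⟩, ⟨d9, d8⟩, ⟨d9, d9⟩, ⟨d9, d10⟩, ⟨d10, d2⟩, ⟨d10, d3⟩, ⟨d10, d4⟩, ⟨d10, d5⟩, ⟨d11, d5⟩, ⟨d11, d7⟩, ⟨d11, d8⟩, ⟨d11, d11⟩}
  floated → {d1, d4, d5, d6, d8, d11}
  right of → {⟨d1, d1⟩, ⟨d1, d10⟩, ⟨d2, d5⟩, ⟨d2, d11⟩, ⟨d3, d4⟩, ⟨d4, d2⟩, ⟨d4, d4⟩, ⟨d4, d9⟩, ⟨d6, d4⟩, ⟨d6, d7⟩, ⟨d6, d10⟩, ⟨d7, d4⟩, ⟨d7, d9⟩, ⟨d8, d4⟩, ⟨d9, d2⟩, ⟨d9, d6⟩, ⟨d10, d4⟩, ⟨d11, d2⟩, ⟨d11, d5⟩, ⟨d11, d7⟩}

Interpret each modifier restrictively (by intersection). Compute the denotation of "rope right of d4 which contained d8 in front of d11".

{d6, d7, d8}

⟦right of d4⟧ = {x : ⟨x, d4⟩ ∈ ⟦right of⟧} = {d3, d4, d6, d7, d8, d10}
⟦which contained d8⟧ = {x : ⟨x, d8⟩ ∈ ⟦contained⟧} = {d1, d2, d3, d6, d7, d8, d9, d11}
⟦in front of d11⟧ = {x : ⟨x, d11⟩ ∈ ⟦in front of⟧} = {d1, d2, d4, d5, d6, d7, d8, d10, d11}
⟦rope⟧ = {d2, d3, d6, d7, d8, d9, d10}
… ∩ ⟦right of d4⟧ = {d2, d3, d6, d7, d8, d9, d10} ∩ {d3, d4, d6, d7, d8, d10} = {d3, d6, d7, d8, d10}
… ∩ ⟦which contained d8⟧ = {d3, d6, d7, d8, d10} ∩ {d1, d2, d3, d6, d7, d8, d9, d11} = {d3, d6, d7, d8}
… ∩ ⟦in front of d11⟧ = {d3, d6, d7, d8} ∩ {d1, d2, d4, d5, d6, d7, d8, d10, d11} = {d6, d7, d8}
So ⟦rope right of d4 which contained d8 in front of d11⟧ = {d6, d7, d8}.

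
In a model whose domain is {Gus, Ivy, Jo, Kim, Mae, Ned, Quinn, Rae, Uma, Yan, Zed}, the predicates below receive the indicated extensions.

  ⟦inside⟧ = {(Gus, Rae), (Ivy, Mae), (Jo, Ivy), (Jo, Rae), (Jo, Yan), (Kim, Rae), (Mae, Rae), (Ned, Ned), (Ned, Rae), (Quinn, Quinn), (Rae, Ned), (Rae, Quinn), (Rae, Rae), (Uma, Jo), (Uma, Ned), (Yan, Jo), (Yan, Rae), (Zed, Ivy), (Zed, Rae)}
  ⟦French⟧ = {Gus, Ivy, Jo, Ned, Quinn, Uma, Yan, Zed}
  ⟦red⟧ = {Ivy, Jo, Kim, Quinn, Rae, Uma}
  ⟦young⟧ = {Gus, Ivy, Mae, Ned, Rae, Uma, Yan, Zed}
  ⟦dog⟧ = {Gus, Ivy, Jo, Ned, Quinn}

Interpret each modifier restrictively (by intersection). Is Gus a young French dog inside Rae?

yes

⟦inside Rae⟧ = {x : ⟨x, Rae⟩ ∈ ⟦inside⟧} = {Gus, Jo, Kim, Mae, Ned, Rae, Yan, Zed}
⟦dog⟧ = {Gus, Ivy, Jo, Ned, Quinn}
… ∩ ⟦inside Rae⟧ = {Gus, Ivy, Jo, Ned, Quinn} ∩ {Gus, Jo, Kim, Mae, Ned, Rae, Yan, Zed} = {Gus, Jo, Ned}
… ∩ ⟦young⟧ = {Gus, Jo, Ned} ∩ {Gus, Ivy, Mae, Ned, Rae, Uma, Yan, Zed} = {Gus, Ned}
… ∩ ⟦French⟧ = {Gus, Ned} ∩ {Gus, Ivy, Jo, Ned, Quinn, Uma, Yan, Zed} = {Gus, Ned}
⟦young French dog inside Rae⟧ = {Gus, Ned}; Gus ∈ this set.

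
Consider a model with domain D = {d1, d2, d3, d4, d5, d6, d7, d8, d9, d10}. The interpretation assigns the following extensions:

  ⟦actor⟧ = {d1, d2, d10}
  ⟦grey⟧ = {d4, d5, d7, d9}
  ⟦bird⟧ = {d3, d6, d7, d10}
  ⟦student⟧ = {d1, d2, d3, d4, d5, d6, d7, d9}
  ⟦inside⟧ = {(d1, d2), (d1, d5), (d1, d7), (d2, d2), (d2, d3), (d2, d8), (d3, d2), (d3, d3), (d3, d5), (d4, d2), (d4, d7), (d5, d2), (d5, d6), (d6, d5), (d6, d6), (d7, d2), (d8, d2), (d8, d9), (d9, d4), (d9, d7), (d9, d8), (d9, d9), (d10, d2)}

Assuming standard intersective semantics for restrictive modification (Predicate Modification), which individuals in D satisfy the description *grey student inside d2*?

{d4, d5, d7}

⟦inside d2⟧ = {x : ⟨x, d2⟩ ∈ ⟦inside⟧} = {d1, d2, d3, d4, d5, d7, d8, d10}
⟦student⟧ = {d1, d2, d3, d4, d5, d6, d7, d9}
… ∩ ⟦inside d2⟧ = {d1, d2, d3, d4, d5, d6, d7, d9} ∩ {d1, d2, d3, d4, d5, d7, d8, d10} = {d1, d2, d3, d4, d5, d7}
… ∩ ⟦grey⟧ = {d1, d2, d3, d4, d5, d7} ∩ {d4, d5, d7, d9} = {d4, d5, d7}
So ⟦grey student inside d2⟧ = {d4, d5, d7}.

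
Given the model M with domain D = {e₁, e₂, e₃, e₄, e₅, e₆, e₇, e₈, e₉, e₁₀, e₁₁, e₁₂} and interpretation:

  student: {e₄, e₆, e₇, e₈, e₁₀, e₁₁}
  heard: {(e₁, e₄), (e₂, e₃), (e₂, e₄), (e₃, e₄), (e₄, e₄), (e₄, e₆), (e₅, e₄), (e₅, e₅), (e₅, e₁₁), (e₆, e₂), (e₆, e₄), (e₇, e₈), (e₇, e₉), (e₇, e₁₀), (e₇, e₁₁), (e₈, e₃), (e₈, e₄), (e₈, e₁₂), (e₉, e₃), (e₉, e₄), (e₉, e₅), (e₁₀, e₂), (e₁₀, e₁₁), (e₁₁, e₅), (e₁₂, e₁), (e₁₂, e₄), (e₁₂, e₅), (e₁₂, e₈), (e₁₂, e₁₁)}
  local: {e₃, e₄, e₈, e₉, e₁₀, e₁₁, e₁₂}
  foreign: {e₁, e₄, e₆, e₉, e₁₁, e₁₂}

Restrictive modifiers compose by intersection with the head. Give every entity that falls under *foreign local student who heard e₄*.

{e₄}

⟦who heard e₄⟧ = {x : ⟨x, e₄⟩ ∈ ⟦heard⟧} = {e₁, e₂, e₃, e₄, e₅, e₆, e₈, e₉, e₁₂}
⟦student⟧ = {e₄, e₆, e₇, e₈, e₁₀, e₁₁}
… ∩ ⟦who heard e₄⟧ = {e₄, e₆, e₇, e₈, e₁₀, e₁₁} ∩ {e₁, e₂, e₃, e₄, e₅, e₆, e₈, e₉, e₁₂} = {e₄, e₆, e₈}
… ∩ ⟦foreign⟧ = {e₄, e₆, e₈} ∩ {e₁, e₄, e₆, e₉, e₁₁, e₁₂} = {e₄, e₆}
… ∩ ⟦local⟧ = {e₄, e₆} ∩ {e₃, e₄, e₈, e₉, e₁₀, e₁₁, e₁₂} = {e₄}
So ⟦foreign local student who heard e₄⟧ = {e₄}.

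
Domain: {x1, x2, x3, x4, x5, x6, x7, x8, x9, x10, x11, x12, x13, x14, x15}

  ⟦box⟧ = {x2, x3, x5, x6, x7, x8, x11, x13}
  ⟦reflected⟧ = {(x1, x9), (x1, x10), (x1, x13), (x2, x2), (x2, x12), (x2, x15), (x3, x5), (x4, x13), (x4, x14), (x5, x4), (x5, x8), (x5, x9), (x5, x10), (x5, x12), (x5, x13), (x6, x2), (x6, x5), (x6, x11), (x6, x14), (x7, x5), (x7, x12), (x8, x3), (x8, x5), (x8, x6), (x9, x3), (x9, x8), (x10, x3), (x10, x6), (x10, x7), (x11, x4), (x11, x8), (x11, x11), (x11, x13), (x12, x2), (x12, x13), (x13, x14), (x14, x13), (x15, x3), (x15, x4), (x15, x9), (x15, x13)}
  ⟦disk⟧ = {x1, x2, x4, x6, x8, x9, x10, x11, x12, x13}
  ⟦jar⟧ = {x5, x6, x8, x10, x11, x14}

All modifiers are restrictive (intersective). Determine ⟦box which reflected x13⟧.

{x5, x11}

⟦which reflected x13⟧ = {x : ⟨x, x13⟩ ∈ ⟦reflected⟧} = {x1, x4, x5, x11, x12, x14, x15}
⟦box⟧ = {x2, x3, x5, x6, x7, x8, x11, x13}
… ∩ ⟦which reflected x13⟧ = {x2, x3, x5, x6, x7, x8, x11, x13} ∩ {x1, x4, x5, x11, x12, x14, x15} = {x5, x11}
So ⟦box which reflected x13⟧ = {x5, x11}.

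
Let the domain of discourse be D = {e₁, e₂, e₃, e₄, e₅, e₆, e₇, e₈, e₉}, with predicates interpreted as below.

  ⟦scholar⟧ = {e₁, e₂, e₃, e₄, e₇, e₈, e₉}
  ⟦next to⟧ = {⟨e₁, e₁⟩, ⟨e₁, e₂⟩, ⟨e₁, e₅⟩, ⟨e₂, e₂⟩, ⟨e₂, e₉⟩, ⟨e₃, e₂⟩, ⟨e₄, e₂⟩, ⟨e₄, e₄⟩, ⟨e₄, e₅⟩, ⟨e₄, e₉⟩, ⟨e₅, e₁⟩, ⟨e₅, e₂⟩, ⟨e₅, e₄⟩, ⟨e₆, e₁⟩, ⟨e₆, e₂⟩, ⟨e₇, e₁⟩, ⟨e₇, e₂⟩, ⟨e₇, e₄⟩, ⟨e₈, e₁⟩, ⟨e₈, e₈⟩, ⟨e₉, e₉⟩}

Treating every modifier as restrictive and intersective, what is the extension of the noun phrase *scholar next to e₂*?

{e₁, e₂, e₃, e₄, e₇}

⟦next to e₂⟧ = {x : ⟨x, e₂⟩ ∈ ⟦next to⟧} = {e₁, e₂, e₃, e₄, e₅, e₆, e₇}
⟦scholar⟧ = {e₁, e₂, e₃, e₄, e₇, e₈, e₉}
… ∩ ⟦next to e₂⟧ = {e₁, e₂, e₃, e₄, e₇, e₈, e₉} ∩ {e₁, e₂, e₃, e₄, e₅, e₆, e₇} = {e₁, e₂, e₃, e₄, e₇}
So ⟦scholar next to e₂⟧ = {e₁, e₂, e₃, e₄, e₇}.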